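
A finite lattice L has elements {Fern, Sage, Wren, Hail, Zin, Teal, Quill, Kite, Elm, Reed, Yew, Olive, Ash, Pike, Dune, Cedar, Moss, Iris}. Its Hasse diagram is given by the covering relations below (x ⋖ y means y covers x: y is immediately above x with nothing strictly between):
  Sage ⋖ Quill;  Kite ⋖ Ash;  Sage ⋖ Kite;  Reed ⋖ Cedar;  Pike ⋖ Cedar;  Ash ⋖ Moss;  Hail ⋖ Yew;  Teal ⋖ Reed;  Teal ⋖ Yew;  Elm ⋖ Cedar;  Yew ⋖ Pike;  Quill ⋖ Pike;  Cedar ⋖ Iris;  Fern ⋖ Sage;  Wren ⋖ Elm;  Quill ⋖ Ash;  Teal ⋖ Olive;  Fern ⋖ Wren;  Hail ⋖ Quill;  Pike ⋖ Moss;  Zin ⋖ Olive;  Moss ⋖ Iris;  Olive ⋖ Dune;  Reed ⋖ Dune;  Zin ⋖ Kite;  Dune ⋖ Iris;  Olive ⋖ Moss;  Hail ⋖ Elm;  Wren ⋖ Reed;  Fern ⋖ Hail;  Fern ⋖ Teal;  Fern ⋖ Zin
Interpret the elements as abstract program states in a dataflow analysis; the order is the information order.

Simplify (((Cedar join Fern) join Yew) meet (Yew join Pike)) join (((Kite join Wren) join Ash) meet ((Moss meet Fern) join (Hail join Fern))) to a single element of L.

Pike

Cedar ∨ Fern = Cedar
Cedar ∨ Yew = Cedar
Yew ∨ Pike = Pike
Cedar ∧ Pike = Pike
Kite ∨ Wren = Iris
Iris ∨ Ash = Iris
Moss ∧ Fern = Fern
Hail ∨ Fern = Hail
Fern ∨ Hail = Hail
Iris ∧ Hail = Hail
Pike ∨ Hail = Pike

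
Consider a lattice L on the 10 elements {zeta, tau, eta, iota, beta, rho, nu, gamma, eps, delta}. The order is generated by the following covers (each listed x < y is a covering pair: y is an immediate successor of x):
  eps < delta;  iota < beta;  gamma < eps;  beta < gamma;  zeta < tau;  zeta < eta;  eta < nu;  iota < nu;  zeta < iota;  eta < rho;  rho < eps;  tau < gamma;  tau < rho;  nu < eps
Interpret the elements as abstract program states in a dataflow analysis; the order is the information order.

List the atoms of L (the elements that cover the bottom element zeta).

eta, iota, tau

The atoms are exactly the elements that cover zeta: eta, iota, tau.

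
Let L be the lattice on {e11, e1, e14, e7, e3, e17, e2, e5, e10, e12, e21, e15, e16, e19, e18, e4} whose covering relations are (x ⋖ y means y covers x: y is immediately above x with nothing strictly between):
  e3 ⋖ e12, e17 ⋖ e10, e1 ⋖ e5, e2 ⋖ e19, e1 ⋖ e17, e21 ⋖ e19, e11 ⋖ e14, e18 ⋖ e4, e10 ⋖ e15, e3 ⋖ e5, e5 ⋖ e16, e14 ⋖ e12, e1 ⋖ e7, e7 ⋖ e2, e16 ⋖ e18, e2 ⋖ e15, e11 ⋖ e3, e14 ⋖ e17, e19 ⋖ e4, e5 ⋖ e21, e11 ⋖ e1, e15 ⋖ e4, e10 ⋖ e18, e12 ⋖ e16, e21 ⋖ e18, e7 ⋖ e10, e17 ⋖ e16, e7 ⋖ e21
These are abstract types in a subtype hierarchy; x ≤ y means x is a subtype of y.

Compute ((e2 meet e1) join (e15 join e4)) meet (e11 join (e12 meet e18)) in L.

e2 ∧ e1 = e1
e15 ∨ e4 = e4
e1 ∨ e4 = e4
e12 ∧ e18 = e12
e11 ∨ e12 = e12
e4 ∧ e12 = e12

e12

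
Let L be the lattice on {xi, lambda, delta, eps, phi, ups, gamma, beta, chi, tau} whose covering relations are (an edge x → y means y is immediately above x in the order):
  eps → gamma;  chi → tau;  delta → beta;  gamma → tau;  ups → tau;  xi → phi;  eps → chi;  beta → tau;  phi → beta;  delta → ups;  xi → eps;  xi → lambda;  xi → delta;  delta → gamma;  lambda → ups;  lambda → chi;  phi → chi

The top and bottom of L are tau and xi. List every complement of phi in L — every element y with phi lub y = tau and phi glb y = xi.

gamma, ups

Need y with phi ∨ y = tau and phi ∧ y = xi.
Checking each element gives: gamma, ups.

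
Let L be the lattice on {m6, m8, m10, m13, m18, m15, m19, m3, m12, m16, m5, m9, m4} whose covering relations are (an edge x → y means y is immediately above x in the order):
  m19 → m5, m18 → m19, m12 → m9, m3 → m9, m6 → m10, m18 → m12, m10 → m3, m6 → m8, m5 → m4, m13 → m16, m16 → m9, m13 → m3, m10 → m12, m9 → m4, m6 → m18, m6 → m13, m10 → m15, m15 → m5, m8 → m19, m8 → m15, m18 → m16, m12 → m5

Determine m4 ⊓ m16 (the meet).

m16

Common lower bounds of {m4, m16}: m13, m16, m18, m6.
The greatest among these is m16.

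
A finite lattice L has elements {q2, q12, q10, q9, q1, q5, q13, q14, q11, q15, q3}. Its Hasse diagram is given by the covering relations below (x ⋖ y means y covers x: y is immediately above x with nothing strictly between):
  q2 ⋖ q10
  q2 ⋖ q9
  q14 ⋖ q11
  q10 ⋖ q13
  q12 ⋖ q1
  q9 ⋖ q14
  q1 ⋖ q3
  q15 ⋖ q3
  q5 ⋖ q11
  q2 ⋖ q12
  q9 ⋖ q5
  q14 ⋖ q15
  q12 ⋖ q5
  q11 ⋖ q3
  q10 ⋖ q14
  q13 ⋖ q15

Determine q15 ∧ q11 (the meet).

Common lower bounds of {q15, q11}: q10, q14, q2, q9.
The greatest among these is q14.

q14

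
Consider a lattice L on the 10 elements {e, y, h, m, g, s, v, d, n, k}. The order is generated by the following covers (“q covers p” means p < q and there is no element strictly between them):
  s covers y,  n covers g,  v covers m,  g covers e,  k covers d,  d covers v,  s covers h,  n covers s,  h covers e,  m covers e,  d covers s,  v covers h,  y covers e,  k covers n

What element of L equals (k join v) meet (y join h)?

k ∨ v = k
y ∨ h = s
k ∧ s = s

s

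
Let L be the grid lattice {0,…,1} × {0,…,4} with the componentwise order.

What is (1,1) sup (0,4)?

(1,4)

Common upper bounds of {(1,1), (0,4)}: (1,4).
The least among these is (1,4).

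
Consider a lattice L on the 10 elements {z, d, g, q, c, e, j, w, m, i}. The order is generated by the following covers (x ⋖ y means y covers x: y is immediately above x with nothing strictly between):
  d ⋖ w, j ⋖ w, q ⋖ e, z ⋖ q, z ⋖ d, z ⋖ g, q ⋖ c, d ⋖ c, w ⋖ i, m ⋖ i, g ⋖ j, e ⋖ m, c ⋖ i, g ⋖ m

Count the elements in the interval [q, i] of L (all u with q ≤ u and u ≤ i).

The interval [q, i] = {c, e, i, m, q}, which has 5 elements.

5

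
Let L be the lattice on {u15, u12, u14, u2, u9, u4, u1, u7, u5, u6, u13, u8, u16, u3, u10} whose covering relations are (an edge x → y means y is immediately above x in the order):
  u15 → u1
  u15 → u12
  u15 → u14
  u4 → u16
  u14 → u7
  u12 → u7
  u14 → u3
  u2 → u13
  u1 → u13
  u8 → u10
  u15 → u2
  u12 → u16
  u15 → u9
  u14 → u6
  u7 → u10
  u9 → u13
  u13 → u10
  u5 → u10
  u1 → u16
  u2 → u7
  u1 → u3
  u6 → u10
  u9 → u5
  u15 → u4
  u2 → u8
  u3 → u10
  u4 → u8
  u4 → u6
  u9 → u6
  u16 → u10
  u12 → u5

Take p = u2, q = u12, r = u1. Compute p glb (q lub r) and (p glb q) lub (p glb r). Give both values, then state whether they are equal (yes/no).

u15; u15; yes

q lub r = u16, so p glb (q lub r) = u2 glb u16 = u15.
p glb q = u15 and p glb r = u15, so (p glb q) lub (p glb r) = u15 lub u15 = u15.
Equal: yes.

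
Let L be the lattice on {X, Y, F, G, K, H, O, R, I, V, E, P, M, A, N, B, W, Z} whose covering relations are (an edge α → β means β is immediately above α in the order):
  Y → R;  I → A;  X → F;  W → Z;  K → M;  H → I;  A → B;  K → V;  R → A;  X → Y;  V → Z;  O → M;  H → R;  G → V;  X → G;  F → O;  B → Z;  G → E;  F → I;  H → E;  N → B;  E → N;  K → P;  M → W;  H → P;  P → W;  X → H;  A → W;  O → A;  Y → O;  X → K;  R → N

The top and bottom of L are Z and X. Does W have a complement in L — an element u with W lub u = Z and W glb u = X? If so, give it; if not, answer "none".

Need u with W ∨ u = Z and W ∧ u = X.
Checking each element gives: G.

G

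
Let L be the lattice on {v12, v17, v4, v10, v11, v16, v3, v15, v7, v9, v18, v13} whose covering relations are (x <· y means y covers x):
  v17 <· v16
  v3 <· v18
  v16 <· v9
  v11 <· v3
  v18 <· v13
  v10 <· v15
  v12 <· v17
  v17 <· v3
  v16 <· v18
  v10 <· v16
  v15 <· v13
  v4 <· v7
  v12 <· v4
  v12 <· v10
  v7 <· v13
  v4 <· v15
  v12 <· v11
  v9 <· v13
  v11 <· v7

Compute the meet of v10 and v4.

v12

Common lower bounds of {v10, v4}: v12.
The greatest among these is v12.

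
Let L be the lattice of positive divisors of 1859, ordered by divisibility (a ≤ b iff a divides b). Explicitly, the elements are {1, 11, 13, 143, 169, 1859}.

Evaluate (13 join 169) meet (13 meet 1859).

13 ∨ 169 = 169
13 ∧ 1859 = 13
169 ∧ 13 = 13

13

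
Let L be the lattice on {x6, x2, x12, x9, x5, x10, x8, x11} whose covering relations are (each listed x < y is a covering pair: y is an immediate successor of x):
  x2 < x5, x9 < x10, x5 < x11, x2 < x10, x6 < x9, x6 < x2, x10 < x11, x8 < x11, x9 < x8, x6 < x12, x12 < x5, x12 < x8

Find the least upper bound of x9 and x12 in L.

x8

Common upper bounds of {x9, x12}: x11, x8.
The least among these is x8.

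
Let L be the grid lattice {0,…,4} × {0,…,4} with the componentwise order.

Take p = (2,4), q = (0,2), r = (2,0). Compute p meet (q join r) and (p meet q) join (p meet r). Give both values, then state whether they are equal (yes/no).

(2,2); (2,2); yes

q join r = (2,2), so p meet (q join r) = (2,4) meet (2,2) = (2,2).
p meet q = (0,2) and p meet r = (2,0), so (p meet q) join (p meet r) = (0,2) join (2,0) = (2,2).
Equal: yes.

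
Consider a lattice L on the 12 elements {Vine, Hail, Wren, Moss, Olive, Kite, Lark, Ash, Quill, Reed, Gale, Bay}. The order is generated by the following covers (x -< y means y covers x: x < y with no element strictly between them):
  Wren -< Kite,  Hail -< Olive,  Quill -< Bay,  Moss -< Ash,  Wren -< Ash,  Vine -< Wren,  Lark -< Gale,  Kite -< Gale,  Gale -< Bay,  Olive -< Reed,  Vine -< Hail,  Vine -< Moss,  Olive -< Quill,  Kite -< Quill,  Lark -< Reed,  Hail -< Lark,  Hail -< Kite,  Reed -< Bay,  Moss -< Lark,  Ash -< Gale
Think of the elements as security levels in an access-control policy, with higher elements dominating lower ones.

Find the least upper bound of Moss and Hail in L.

Lark

Common upper bounds of {Moss, Hail}: Bay, Gale, Lark, Reed.
The least among these is Lark.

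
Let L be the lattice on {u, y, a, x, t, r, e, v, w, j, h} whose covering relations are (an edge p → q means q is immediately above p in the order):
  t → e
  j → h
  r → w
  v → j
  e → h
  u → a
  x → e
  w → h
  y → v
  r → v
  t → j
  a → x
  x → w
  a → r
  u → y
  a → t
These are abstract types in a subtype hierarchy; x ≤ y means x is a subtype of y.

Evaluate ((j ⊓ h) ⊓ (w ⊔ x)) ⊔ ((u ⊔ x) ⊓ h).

w

j ∧ h = j
w ∨ x = w
j ∧ w = r
u ∨ x = x
x ∧ h = x
r ∨ x = w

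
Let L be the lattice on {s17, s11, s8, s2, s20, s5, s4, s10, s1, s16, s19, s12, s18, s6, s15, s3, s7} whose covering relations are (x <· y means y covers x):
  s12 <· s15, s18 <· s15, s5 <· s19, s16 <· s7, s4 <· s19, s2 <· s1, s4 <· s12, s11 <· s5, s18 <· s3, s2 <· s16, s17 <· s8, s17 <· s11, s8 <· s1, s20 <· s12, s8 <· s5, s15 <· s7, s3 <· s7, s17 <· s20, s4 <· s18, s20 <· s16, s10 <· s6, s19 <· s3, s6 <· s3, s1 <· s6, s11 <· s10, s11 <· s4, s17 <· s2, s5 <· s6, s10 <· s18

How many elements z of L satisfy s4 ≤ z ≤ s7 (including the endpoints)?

7

The interval [s4, s7] = {s12, s15, s18, s19, s3, s4, s7}, which has 7 elements.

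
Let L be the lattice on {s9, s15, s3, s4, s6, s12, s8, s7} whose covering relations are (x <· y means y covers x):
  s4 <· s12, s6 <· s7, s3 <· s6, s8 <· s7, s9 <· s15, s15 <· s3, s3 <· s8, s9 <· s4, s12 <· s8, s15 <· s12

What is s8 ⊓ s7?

Common lower bounds of {s8, s7}: s12, s15, s3, s4, s8, s9.
The greatest among these is s8.

s8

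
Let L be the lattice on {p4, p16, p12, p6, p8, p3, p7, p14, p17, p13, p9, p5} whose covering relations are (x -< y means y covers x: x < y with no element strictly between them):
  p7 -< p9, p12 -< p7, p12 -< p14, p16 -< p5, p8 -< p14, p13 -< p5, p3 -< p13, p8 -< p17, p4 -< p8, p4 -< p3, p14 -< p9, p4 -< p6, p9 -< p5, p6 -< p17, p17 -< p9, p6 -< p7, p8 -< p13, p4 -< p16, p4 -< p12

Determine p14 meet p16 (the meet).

Common lower bounds of {p14, p16}: p4.
The greatest among these is p4.

p4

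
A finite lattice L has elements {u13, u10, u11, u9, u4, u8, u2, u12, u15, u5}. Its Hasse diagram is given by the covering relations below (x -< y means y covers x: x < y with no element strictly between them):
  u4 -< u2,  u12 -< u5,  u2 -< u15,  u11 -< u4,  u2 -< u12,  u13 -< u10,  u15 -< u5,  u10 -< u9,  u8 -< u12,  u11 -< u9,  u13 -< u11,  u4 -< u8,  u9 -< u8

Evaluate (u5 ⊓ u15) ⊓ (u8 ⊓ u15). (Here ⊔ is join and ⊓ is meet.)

u5 ∧ u15 = u15
u8 ∧ u15 = u4
u15 ∧ u4 = u4

u4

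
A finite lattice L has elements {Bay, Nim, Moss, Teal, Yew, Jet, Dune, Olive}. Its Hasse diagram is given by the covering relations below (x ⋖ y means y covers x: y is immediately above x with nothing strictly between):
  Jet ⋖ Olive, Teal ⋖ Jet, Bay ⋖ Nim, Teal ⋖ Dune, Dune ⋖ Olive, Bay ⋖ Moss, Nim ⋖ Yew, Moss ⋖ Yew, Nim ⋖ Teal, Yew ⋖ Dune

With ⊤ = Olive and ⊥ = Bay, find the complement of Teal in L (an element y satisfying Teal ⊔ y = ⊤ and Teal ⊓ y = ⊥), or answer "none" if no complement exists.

For every candidate y, either Teal ∨ y ≠ Olive or Teal ∧ y ≠ Bay; no complement exists.

none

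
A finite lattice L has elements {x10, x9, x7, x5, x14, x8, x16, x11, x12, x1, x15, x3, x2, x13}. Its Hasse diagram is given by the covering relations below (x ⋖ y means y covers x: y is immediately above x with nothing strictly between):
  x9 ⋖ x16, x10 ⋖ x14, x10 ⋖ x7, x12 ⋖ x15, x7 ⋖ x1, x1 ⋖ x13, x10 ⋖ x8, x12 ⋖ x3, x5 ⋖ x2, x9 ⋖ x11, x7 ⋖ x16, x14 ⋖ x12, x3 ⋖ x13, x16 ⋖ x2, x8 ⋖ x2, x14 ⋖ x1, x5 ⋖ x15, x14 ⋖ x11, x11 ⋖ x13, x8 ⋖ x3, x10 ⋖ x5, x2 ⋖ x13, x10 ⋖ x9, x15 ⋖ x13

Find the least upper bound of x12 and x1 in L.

Common upper bounds of {x12, x1}: x13.
The least among these is x13.

x13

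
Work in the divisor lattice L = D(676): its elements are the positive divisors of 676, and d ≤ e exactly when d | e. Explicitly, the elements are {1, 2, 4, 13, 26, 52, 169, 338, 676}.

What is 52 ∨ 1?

Common upper bounds of {52, 1}: 52, 676.
The least among these is 52.

52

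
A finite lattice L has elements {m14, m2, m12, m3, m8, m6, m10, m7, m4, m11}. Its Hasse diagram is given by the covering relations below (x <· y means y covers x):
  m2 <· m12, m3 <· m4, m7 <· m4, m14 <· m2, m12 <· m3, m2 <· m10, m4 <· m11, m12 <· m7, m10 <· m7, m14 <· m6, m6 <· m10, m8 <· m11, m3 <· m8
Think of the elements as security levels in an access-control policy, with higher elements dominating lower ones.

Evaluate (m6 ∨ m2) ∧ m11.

m6 ∨ m2 = m10
m10 ∧ m11 = m10

m10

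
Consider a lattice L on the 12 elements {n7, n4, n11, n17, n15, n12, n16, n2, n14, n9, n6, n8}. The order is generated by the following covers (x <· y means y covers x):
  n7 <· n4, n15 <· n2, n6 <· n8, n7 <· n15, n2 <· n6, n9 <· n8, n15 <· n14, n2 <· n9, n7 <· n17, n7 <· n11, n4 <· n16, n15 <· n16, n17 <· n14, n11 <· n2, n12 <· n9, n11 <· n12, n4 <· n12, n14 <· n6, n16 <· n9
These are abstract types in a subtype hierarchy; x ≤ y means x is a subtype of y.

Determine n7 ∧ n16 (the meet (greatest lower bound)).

Common lower bounds of {n7, n16}: n7.
The greatest among these is n7.

n7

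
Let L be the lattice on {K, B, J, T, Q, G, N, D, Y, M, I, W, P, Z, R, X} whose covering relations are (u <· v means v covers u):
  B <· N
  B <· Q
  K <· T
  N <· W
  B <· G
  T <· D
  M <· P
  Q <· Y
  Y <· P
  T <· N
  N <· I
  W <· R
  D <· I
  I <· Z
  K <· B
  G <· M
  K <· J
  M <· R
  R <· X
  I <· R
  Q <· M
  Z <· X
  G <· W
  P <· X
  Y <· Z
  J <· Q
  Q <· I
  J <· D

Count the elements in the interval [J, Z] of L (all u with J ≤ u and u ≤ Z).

6

The interval [J, Z] = {D, I, J, Q, Y, Z}, which has 6 elements.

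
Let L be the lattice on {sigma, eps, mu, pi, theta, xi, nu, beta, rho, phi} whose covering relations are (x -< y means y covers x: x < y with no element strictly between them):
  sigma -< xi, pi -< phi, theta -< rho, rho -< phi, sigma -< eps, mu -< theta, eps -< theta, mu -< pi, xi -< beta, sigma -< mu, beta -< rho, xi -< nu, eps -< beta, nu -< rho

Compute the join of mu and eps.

Common upper bounds of {mu, eps}: phi, rho, theta.
The least among these is theta.

theta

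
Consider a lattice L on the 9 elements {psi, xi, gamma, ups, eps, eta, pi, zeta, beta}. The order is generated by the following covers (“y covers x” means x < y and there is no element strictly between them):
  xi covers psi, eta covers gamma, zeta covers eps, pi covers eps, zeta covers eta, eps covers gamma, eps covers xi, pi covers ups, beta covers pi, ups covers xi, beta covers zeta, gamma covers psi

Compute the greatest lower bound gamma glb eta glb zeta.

gamma

Common lower bounds of {gamma, eta, zeta}: gamma, psi.
The greatest among these is gamma.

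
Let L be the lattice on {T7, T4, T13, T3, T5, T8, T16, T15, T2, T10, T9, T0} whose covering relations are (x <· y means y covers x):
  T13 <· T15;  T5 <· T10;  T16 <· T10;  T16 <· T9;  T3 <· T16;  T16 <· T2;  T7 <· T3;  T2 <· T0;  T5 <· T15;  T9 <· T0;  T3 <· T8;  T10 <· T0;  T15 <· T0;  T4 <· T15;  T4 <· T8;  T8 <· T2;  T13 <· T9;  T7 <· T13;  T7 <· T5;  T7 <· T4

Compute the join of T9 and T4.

T0

Common upper bounds of {T9, T4}: T0.
The least among these is T0.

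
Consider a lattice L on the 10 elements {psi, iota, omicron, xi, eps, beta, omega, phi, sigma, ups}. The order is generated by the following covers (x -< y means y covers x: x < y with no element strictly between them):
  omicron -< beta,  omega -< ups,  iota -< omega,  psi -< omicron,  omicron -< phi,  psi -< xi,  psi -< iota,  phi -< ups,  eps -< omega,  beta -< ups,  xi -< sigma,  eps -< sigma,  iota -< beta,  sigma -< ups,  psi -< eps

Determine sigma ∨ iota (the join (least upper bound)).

ups

Common upper bounds of {sigma, iota}: ups.
The least among these is ups.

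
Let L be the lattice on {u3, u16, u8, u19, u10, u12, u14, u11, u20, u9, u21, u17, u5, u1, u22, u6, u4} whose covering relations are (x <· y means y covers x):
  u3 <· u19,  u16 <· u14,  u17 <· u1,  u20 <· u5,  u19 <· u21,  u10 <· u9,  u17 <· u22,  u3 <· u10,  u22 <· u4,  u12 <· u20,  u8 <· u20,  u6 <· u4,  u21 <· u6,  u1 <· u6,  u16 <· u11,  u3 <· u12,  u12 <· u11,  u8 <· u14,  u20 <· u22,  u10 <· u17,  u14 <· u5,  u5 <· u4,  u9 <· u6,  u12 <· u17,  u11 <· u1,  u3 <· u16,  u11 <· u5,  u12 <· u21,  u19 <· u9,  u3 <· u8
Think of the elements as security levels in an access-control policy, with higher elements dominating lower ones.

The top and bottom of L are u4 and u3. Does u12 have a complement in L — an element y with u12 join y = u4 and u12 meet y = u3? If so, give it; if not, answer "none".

For every candidate y, either u12 ∨ y ≠ u4 or u12 ∧ y ≠ u3; no complement exists.

none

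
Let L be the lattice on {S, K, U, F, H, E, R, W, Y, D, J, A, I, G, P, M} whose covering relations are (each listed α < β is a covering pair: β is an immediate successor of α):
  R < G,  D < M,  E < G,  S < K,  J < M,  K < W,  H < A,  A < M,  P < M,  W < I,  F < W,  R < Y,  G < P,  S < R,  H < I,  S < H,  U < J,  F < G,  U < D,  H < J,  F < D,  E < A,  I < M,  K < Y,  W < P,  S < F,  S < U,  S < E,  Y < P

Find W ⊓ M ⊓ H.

Common lower bounds of {W, M, H}: S.
The greatest among these is S.

S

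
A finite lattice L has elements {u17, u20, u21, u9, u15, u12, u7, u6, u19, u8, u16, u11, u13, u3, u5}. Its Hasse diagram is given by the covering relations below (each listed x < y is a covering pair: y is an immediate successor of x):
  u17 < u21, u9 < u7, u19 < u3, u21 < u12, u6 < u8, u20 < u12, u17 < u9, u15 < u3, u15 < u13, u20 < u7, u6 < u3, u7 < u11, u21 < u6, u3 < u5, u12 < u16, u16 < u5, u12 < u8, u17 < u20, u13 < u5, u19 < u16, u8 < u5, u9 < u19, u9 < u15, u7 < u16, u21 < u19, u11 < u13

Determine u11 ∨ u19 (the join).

u5

Common upper bounds of {u11, u19}: u5.
The least among these is u5.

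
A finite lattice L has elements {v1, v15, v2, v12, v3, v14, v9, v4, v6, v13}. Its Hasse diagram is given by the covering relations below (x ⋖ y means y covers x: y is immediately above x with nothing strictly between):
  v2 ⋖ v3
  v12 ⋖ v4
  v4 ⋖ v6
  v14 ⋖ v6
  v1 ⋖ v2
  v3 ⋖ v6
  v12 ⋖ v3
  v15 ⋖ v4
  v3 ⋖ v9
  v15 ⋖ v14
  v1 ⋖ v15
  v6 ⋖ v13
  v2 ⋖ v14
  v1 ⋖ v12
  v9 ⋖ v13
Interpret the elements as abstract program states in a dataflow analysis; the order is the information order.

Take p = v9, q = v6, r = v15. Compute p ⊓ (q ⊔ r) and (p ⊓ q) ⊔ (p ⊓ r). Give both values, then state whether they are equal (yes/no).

v3; v3; yes

q ⊔ r = v6, so p ⊓ (q ⊔ r) = v9 ⊓ v6 = v3.
p ⊓ q = v3 and p ⊓ r = v1, so (p ⊓ q) ⊔ (p ⊓ r) = v3 ⊔ v1 = v3.
Equal: yes.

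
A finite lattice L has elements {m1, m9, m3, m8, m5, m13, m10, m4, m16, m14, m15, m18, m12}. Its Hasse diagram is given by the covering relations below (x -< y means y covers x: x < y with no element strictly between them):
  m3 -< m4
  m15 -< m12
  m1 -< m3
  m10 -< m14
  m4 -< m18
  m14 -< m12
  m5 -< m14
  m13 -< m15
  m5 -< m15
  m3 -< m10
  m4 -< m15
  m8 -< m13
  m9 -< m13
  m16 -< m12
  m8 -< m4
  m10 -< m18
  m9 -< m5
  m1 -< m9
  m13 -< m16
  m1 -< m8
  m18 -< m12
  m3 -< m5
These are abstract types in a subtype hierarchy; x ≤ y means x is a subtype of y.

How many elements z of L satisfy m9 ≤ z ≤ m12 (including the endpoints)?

The interval [m9, m12] = {m12, m13, m14, m15, m16, m5, m9}, which has 7 elements.

7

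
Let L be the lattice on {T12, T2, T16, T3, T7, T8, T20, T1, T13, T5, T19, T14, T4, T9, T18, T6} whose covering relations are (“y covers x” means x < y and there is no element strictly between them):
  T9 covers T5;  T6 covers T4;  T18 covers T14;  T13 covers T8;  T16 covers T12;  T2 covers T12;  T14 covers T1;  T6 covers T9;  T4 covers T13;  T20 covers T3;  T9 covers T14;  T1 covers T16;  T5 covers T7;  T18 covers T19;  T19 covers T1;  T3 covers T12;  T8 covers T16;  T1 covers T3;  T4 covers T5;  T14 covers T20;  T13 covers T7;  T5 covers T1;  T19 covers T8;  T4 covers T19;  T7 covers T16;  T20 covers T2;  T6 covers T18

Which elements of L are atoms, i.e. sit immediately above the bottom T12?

The atoms are exactly the elements that cover T12: T16, T2, T3.

T16, T2, T3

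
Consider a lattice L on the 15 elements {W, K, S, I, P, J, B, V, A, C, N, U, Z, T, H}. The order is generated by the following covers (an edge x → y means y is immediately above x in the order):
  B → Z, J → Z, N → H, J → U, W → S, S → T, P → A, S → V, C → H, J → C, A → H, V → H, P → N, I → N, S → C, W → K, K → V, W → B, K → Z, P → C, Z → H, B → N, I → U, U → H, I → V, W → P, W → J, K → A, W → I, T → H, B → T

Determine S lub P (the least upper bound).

C

Common upper bounds of {S, P}: C, H.
The least among these is C.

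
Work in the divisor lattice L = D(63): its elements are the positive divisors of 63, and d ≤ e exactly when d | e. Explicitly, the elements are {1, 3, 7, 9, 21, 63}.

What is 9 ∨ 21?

63

In the divisibility order, the join is the least common multiple: lcm(9, 21) = 63.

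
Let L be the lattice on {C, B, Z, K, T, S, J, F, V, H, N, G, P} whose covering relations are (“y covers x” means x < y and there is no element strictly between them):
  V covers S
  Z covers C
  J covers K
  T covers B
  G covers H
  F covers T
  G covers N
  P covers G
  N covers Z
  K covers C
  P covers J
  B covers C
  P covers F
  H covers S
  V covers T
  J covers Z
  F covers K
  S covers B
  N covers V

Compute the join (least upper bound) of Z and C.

Z

Common upper bounds of {Z, C}: G, J, N, P, Z.
The least among these is Z.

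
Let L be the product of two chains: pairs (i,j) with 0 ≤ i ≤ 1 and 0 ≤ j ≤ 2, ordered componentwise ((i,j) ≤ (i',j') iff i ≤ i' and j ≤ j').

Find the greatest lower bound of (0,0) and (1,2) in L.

(0,0)

In a product of chains, the meet is componentwise min, giving (0,0).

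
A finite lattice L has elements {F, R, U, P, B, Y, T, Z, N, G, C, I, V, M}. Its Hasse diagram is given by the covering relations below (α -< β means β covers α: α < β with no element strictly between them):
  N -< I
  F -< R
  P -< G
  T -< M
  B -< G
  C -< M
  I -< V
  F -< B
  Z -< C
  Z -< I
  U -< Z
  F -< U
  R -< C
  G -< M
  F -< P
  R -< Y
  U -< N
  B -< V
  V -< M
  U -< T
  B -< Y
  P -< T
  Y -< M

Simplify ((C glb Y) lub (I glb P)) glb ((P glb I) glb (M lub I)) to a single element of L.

C ∧ Y = R
I ∧ P = F
R ∨ F = R
P ∧ I = F
M ∨ I = M
F ∧ M = F
R ∧ F = F

F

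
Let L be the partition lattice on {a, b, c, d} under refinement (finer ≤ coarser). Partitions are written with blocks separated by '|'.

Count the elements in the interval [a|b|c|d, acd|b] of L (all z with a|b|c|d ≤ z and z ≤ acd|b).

5

The interval [a|b|c|d, acd|b] = {acd|b, ac|b|d, ad|b|c, a|b|cd, a|b|c|d}, which has 5 elements.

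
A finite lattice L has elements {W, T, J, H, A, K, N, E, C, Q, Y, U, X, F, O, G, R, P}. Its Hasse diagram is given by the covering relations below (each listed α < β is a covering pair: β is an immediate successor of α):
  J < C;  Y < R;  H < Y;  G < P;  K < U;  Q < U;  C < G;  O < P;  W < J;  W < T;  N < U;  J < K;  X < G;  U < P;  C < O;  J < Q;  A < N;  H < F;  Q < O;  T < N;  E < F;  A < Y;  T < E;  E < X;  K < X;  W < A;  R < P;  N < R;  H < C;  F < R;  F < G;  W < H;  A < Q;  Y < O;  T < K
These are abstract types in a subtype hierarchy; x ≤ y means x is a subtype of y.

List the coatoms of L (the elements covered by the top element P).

G, O, R, U

The coatoms are exactly the elements covered by P: G, O, R, U.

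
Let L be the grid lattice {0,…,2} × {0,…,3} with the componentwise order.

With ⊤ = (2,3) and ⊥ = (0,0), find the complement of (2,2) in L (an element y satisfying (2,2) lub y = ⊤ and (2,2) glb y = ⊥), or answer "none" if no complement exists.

none

For every candidate y, either (2,2) ∨ y ≠ (2,3) or (2,2) ∧ y ≠ (0,0); no complement exists.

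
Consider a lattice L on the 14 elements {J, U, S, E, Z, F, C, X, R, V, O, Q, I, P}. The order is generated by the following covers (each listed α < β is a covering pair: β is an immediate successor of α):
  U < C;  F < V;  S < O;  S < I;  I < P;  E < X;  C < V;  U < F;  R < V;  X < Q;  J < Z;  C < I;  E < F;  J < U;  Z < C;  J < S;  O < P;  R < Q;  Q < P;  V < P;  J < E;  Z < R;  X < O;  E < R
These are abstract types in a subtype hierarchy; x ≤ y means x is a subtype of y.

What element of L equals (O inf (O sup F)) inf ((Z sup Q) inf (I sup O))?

O ∨ F = P
O ∧ P = O
Z ∨ Q = Q
I ∨ O = P
Q ∧ P = Q
O ∧ Q = X

X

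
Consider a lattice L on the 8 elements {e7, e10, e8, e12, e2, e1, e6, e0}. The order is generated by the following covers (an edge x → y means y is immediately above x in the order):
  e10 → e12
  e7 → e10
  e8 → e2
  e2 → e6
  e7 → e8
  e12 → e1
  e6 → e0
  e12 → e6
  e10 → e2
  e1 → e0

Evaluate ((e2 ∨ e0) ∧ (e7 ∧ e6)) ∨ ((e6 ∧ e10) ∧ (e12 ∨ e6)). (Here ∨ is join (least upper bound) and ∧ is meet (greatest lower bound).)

e10

e2 ∨ e0 = e0
e7 ∧ e6 = e7
e0 ∧ e7 = e7
e6 ∧ e10 = e10
e12 ∨ e6 = e6
e10 ∧ e6 = e10
e7 ∨ e10 = e10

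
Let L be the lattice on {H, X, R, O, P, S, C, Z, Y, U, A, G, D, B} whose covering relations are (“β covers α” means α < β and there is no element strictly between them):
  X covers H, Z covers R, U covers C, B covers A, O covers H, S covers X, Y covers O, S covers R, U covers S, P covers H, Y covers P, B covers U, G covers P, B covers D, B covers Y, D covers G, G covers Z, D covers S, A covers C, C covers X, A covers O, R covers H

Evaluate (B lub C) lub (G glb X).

B

B ∨ C = B
G ∧ X = H
B ∨ H = B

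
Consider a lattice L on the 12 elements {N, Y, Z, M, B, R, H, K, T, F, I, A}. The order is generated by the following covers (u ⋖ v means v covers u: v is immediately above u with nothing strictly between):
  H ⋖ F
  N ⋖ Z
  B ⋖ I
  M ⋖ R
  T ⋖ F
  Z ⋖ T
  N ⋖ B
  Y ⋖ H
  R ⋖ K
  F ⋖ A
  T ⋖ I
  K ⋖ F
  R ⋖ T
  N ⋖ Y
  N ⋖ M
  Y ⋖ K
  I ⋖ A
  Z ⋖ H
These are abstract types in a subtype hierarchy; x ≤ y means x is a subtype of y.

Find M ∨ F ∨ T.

Common upper bounds of {M, F, T}: A, F.
The least among these is F.

F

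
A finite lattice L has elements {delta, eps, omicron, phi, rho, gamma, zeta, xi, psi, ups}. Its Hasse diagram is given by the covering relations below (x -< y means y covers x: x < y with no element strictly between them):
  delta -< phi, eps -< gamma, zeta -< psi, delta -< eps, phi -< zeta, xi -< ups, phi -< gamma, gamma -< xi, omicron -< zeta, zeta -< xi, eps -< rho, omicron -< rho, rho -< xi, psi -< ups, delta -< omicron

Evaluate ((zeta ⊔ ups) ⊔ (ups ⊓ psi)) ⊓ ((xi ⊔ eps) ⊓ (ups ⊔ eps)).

xi

zeta ∨ ups = ups
ups ∧ psi = psi
ups ∨ psi = ups
xi ∨ eps = xi
ups ∨ eps = ups
xi ∧ ups = xi
ups ∧ xi = xi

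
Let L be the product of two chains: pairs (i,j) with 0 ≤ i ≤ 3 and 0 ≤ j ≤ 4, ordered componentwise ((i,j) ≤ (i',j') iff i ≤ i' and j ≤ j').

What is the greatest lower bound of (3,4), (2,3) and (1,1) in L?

(1,1)

In a product of chains, the meet is componentwise min, giving (1,1).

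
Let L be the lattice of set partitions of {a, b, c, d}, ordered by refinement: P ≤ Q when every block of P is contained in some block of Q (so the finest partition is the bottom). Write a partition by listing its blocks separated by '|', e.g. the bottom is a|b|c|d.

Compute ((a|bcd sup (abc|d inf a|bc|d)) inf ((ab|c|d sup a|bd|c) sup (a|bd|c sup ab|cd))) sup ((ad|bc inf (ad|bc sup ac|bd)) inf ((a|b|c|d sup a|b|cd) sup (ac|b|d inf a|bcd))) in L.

a|bcd

abc|d ∧ a|bc|d = a|bc|d
a|bcd ∨ a|bc|d = a|bcd
ab|c|d ∨ a|bd|c = abd|c
a|bd|c ∨ ab|cd = abcd
abd|c ∨ abcd = abcd
a|bcd ∧ abcd = a|bcd
ad|bc ∨ ac|bd = abcd
ad|bc ∧ abcd = ad|bc
a|b|c|d ∨ a|b|cd = a|b|cd
ac|b|d ∧ a|bcd = a|b|c|d
a|b|cd ∨ a|b|c|d = a|b|cd
ad|bc ∧ a|b|cd = a|b|c|d
a|bcd ∨ a|b|c|d = a|bcd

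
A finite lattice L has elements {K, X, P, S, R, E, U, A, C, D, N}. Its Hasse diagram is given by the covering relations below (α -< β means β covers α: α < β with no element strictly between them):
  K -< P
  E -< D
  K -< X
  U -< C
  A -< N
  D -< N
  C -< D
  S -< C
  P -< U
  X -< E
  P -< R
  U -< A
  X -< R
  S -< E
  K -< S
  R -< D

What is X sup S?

Common upper bounds of {X, S}: D, E, N.
The least among these is E.

E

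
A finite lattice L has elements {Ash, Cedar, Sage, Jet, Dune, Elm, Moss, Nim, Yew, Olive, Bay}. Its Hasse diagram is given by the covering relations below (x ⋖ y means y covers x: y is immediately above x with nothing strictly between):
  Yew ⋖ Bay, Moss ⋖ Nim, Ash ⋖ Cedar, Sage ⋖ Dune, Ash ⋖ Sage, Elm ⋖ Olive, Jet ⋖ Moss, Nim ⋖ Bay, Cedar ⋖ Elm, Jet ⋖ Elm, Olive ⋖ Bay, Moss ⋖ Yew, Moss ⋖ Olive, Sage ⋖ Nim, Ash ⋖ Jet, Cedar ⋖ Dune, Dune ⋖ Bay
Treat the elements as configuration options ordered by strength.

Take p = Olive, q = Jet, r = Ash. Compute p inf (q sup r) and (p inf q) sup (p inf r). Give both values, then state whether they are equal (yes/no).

q sup r = Jet, so p inf (q sup r) = Olive inf Jet = Jet.
p inf q = Jet and p inf r = Ash, so (p inf q) sup (p inf r) = Jet sup Ash = Jet.
Equal: yes.

Jet; Jet; yes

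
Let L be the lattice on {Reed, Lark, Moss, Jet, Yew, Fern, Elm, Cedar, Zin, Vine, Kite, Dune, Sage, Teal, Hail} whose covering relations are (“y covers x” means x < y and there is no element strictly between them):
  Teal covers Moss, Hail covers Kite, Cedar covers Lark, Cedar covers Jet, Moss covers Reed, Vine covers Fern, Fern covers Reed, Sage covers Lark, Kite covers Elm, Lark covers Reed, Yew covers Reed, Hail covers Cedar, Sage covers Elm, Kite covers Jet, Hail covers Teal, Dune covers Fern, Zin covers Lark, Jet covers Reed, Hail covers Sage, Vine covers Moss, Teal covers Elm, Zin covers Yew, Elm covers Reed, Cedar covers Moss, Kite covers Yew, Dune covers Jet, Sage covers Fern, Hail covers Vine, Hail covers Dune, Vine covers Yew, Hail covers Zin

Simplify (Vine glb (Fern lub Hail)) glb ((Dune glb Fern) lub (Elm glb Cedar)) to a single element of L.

Fern

Fern ∨ Hail = Hail
Vine ∧ Hail = Vine
Dune ∧ Fern = Fern
Elm ∧ Cedar = Reed
Fern ∨ Reed = Fern
Vine ∧ Fern = Fern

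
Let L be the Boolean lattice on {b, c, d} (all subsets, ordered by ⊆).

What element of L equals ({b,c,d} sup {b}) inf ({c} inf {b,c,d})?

{c}

{b,c,d} ∨ {b} = {b,c,d}
{c} ∧ {b,c,d} = {c}
{b,c,d} ∧ {c} = {c}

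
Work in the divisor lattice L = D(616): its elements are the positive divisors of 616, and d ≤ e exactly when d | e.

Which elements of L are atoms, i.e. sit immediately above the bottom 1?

11, 2, 7

The atoms are exactly the elements that cover 1: 11, 2, 7.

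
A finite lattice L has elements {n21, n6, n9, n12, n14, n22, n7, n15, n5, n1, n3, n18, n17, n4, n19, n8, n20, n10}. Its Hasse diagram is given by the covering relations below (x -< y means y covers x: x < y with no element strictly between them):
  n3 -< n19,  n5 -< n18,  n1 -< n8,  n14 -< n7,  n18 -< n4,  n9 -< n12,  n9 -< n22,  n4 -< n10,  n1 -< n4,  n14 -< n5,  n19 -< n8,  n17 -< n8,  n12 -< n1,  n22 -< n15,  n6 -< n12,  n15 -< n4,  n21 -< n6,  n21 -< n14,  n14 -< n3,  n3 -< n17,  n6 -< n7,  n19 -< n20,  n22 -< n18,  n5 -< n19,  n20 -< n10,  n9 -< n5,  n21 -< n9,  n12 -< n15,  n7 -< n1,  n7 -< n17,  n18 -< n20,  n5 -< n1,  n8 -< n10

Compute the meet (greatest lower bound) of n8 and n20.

Common lower bounds of {n8, n20}: n14, n19, n21, n3, n5, n9.
The greatest among these is n19.

n19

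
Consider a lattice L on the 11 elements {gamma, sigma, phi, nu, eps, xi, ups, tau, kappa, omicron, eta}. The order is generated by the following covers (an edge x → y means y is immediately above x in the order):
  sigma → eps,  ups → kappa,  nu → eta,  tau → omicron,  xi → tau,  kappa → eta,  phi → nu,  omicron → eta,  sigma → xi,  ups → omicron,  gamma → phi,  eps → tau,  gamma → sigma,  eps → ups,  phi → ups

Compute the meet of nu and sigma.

gamma

Common lower bounds of {nu, sigma}: gamma.
The greatest among these is gamma.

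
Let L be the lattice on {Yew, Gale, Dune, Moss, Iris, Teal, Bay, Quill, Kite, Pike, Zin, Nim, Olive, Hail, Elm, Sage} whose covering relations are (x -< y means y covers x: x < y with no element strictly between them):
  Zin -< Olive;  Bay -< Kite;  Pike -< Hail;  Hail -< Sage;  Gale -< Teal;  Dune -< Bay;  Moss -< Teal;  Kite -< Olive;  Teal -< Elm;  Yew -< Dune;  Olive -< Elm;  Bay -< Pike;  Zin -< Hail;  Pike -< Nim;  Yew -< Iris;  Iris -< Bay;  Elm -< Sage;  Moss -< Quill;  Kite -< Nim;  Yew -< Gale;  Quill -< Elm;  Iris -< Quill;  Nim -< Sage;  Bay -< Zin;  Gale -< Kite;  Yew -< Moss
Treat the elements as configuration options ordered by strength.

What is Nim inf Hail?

Common lower bounds of {Nim, Hail}: Bay, Dune, Iris, Pike, Yew.
The greatest among these is Pike.

Pike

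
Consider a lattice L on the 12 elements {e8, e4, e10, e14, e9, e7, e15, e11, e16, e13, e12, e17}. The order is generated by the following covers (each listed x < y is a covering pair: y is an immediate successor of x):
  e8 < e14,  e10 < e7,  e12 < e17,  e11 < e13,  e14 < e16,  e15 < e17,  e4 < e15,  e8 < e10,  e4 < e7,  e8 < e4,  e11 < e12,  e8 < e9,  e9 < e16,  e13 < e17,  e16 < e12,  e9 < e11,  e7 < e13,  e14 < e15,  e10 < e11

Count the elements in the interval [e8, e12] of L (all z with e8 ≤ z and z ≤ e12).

7

The interval [e8, e12] = {e10, e11, e12, e14, e16, e8, e9}, which has 7 elements.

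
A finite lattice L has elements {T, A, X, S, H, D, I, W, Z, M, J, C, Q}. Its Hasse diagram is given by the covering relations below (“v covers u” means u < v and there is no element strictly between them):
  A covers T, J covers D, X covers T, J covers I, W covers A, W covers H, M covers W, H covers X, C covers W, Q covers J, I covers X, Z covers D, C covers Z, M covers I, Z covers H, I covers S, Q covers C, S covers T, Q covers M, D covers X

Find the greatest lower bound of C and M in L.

W

Common lower bounds of {C, M}: A, H, T, W, X.
The greatest among these is W.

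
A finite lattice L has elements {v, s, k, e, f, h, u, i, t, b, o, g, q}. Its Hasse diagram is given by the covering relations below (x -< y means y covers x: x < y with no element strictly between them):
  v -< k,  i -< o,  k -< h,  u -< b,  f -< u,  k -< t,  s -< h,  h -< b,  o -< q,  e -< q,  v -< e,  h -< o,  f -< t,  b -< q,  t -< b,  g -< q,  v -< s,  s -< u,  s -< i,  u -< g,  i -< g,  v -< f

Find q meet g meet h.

s

Common lower bounds of {q, g, h}: s, v.
The greatest among these is s.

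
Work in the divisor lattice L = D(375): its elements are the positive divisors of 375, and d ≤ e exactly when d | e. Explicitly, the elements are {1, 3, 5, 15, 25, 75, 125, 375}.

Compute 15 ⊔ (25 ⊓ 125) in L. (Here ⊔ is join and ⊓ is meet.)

25 ∧ 125 = 25
15 ∨ 25 = 75

75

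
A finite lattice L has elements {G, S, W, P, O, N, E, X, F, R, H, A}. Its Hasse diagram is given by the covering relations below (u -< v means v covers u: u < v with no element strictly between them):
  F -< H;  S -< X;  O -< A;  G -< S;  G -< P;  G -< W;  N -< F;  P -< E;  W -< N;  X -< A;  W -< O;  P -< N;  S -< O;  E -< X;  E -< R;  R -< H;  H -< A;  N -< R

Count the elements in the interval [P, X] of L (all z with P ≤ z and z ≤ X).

The interval [P, X] = {E, P, X}, which has 3 elements.

3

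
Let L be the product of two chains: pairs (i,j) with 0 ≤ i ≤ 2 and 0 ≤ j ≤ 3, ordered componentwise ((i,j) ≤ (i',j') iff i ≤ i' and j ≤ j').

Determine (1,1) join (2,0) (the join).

In a product of chains, the join is componentwise max, giving (2,1).

(2,1)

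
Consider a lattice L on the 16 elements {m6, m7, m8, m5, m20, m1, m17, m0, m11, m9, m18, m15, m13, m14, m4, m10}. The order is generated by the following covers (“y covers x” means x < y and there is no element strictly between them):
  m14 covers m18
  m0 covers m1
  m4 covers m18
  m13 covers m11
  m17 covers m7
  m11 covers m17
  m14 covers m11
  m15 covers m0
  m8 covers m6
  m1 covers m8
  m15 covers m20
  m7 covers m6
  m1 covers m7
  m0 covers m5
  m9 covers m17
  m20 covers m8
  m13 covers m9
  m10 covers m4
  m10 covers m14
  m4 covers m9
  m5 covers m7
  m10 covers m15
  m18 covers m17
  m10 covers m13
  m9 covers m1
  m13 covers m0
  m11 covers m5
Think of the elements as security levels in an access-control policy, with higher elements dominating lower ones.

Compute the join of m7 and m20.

Common upper bounds of {m7, m20}: m10, m15.
The least among these is m15.

m15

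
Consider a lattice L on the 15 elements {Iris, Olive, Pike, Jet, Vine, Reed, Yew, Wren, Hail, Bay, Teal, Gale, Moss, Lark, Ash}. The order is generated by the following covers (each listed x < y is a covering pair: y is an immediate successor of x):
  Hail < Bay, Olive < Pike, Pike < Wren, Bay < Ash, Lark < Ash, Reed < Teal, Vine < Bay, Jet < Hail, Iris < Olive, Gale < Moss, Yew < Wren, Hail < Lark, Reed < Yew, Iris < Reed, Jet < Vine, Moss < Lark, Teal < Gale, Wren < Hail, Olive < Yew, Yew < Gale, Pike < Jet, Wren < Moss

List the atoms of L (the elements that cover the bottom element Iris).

Olive, Reed

The atoms are exactly the elements that cover Iris: Olive, Reed.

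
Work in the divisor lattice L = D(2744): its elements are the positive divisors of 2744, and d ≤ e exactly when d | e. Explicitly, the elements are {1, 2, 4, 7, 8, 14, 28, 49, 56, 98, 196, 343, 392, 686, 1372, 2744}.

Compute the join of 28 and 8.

56

In the divisibility order, the join is the least common multiple: lcm(28, 8) = 56.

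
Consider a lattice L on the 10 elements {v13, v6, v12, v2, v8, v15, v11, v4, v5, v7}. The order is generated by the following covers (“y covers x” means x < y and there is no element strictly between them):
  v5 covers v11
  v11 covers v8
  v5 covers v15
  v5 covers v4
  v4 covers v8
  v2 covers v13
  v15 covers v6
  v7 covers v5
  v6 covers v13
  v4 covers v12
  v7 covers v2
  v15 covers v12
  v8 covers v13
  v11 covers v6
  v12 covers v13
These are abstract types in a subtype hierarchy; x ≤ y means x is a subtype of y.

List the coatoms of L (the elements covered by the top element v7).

v2, v5

The coatoms are exactly the elements covered by v7: v2, v5.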